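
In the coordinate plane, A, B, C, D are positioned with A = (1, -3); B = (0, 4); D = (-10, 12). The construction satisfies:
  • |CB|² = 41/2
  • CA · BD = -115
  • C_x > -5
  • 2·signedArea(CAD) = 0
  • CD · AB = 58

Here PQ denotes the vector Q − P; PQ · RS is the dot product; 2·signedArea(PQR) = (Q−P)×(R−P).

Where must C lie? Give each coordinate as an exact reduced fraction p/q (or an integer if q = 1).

C = (-9/2, 9/2)

1. C_x = -9/2  [2·signedArea(CAD) = 0 ∩ CD · AB = 58]
2. C_y = 9/2  [2·signedArea(CAD) = 0 ∩ CD · AB = 58]
   → C = (-9/2, 9/2)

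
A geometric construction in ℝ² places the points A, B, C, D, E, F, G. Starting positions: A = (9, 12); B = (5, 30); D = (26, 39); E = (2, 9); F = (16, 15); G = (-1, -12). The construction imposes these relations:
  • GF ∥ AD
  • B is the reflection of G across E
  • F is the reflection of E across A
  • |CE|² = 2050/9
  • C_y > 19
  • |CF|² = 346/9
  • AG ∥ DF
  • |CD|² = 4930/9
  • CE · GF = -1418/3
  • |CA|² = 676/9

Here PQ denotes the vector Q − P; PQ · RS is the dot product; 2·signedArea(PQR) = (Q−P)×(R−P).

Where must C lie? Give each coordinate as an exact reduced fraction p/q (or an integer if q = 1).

1. C_x = 37/3  [line -17·x + -27·y + 2249/3 = 0 ∩ |CA|² = 676/9]
2. C_y = 20  [line -17·x + -27·y + 2249/3 = 0 ∩ |CA|² = 676/9]
   → C = (37/3, 20)

C = (37/3, 20)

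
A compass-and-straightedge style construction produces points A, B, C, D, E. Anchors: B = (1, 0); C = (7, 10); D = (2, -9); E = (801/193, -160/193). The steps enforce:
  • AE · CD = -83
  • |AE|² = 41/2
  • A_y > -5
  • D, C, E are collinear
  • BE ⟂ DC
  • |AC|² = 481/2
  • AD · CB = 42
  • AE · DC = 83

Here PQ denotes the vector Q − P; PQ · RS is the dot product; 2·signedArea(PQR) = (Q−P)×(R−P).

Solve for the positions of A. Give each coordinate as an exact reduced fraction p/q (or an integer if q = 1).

A = (3/2, -9/2)

1. A_x = 3/2  [AD · CB = 42 ∩ AE · CD = -83]
2. A_y = -9/2  [AD · CB = 42 ∩ AE · CD = -83]
   → A = (3/2, -9/2)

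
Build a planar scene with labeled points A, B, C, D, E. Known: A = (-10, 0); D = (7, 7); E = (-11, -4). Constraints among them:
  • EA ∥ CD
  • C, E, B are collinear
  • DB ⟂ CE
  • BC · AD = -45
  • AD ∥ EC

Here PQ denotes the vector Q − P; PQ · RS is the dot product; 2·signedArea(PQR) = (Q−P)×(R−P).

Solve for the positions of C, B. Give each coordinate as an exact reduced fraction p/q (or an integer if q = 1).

1. C_x = 6  [EA ∥ CD ∩ AD ∥ EC]
2. C_y = 3  [EA ∥ CD ∩ AD ∥ EC]
   → C = (6, 3)
3. B_x = 2793/338  [C, E, B are collinear ∩ DB ⟂ CE]
4. B_y = 1329/338  [C, E, B are collinear ∩ DB ⟂ CE]
   → B = (2793/338, 1329/338)

B = (2793/338, 1329/338)
C = (6, 3)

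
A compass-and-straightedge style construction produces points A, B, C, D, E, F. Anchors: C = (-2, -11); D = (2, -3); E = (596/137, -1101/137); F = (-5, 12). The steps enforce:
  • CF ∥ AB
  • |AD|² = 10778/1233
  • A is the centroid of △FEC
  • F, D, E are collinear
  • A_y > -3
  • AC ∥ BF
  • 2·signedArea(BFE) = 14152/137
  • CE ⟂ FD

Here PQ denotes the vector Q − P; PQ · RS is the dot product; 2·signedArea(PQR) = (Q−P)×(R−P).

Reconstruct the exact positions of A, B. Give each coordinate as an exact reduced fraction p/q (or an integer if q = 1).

A = (-121/137, -964/411)
B = (-532/137, 8489/411)

1. A_x = -121/137  [A is the centroid of △FEC]
2. A_y = -964/411  [A is the centroid of △FEC]
   → A = (-121/137, -964/411)
3. B_x = -532/137  [AC ∥ BF ∩ CF ∥ AB]
4. B_y = 8489/411  [AC ∥ BF ∩ CF ∥ AB]
   → B = (-532/137, 8489/411)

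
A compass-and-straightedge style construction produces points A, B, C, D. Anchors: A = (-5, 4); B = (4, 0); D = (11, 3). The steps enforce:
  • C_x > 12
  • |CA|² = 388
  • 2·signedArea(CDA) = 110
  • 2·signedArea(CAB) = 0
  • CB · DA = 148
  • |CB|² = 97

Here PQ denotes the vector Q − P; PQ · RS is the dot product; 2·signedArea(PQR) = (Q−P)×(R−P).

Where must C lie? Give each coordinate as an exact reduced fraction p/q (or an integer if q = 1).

1. C_x = 13  [2·signedArea(CAB) = 0 ∩ CB · DA = 148]
2. C_y = -4  [2·signedArea(CAB) = 0 ∩ CB · DA = 148]
   → C = (13, -4)

C = (13, -4)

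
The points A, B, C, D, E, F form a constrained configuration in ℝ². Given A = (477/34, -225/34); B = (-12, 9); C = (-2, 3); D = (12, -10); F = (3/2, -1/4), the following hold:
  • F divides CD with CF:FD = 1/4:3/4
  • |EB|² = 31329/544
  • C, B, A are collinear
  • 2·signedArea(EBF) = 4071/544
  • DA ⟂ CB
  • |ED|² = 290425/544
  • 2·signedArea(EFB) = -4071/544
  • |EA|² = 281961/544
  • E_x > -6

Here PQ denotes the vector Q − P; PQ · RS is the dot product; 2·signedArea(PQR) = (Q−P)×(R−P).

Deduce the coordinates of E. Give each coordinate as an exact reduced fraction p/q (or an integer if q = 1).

E = (-747/136, 693/136)

1. E_x = -747/136  [line 37/4·x + 27/2·y + -9783/544 = 0 ∩ |EB|² = 31329/544]
2. E_y = 693/136  [line 37/4·x + 27/2·y + -9783/544 = 0 ∩ |EB|² = 31329/544]
   → E = (-747/136, 693/136)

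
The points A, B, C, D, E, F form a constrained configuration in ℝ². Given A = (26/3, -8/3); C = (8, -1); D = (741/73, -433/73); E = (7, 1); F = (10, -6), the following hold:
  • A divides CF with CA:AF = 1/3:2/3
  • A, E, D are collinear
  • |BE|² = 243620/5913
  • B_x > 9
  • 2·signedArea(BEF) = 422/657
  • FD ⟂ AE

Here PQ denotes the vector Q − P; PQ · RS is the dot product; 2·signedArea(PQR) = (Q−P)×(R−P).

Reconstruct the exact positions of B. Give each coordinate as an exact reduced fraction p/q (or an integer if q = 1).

B = (6311/657, -3197/657)

1. B_x = 6311/657  [line 7·x + 3·y + -34586/657 = 0 ∩ |BE|² = 243620/5913]
2. B_y = -3197/657  [line 7·x + 3·y + -34586/657 = 0 ∩ |BE|² = 243620/5913]
   → B = (6311/657, -3197/657)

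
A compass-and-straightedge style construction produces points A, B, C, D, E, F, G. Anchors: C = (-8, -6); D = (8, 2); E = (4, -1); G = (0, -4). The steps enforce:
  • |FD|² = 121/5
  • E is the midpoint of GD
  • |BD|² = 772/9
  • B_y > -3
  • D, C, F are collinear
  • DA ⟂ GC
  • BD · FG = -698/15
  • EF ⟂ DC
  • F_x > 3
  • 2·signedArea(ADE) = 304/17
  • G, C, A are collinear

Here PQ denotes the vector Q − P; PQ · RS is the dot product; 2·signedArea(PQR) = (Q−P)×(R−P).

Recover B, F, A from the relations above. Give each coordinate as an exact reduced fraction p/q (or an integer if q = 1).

1. F_x = 18/5  [D, C, F are collinear ∩ EF ⟂ DC]
2. F_y = -1/5  [D, C, F are collinear ∩ EF ⟂ DC]
   → F = (18/5, -1/5)
3. A_x = 152/17  [G, C, A are collinear ∩ DA ⟂ GC]
4. A_y = -30/17  [G, C, A are collinear ∩ DA ⟂ GC]
   → A = (152/17, -30/17)
5. B_x = 0  [line 18/5·x + 19/5·y + 152/15 = 0 ∩ |BD|² = 772/9]
6. B_y = -8/3  [line 18/5·x + 19/5·y + 152/15 = 0 ∩ |BD|² = 772/9]
   → B = (0, -8/3)

A = (152/17, -30/17)
B = (0, -8/3)
F = (18/5, -1/5)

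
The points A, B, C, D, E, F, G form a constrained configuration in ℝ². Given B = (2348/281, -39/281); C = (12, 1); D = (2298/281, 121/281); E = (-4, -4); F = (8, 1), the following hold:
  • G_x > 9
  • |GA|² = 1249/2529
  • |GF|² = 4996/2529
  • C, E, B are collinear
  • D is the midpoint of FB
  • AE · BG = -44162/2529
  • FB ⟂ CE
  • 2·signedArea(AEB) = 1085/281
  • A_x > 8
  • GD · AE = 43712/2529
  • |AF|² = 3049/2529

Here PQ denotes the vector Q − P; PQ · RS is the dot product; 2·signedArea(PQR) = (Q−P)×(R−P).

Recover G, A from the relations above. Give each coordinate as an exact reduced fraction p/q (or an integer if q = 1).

A = (7481/843, 283/843)
G = (7918/843, 683/843)

1. A_x = 7481/843  [line -1085/281·x + 3472/281·y + 8463/281 = 0 ∩ |AF|² = 3049/2529]
2. A_y = 283/843  [line -1085/281·x + 3472/281·y + 8463/281 = 0 ∩ |AF|² = 3049/2529]
   → A = (7481/843, 283/843)
3. G_x = 7918/843  [line 10853/843·x + 3655/843·y + -314699/2529 = 0 ∩ |GF|² = 4996/2529]
4. G_y = 683/843  [line 10853/843·x + 3655/843·y + -314699/2529 = 0 ∩ |GF|² = 4996/2529]
   → G = (7918/843, 683/843)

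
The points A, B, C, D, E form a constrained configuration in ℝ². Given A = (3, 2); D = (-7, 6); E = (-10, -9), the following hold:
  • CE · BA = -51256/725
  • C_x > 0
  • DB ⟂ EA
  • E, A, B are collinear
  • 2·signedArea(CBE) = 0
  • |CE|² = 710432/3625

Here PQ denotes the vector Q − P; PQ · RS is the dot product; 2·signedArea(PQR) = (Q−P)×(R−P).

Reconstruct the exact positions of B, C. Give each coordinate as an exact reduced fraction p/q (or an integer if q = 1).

B = (-124/145, -183/145)
C = (498/725, 31/725)

1. B_x = -124/145  [E, A, B are collinear ∩ DB ⟂ EA]
2. B_y = -183/145  [E, A, B are collinear ∩ DB ⟂ EA]
   → B = (-124/145, -183/145)
3. C_x = 498/725  [2·signedArea(CBE) = 0 ∩ CE · BA = -51256/725]
4. C_y = 31/725  [2·signedArea(CBE) = 0 ∩ CE · BA = -51256/725]
   → C = (498/725, 31/725)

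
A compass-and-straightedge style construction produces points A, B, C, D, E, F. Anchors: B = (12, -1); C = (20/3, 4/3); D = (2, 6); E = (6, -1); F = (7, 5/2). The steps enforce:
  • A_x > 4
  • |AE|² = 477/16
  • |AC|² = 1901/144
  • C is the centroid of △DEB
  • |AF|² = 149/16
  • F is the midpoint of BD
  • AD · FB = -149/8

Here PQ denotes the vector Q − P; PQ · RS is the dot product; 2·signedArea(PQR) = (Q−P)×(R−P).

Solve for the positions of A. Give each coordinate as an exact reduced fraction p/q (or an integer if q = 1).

A = (9/2, 17/4)

1. A_x = 9/2  [line -5·x + 7/2·y + 61/8 = 0 ∩ |AC|² = 1901/144]
2. A_y = 17/4  [line -5·x + 7/2·y + 61/8 = 0 ∩ |AC|² = 1901/144]
   → A = (9/2, 17/4)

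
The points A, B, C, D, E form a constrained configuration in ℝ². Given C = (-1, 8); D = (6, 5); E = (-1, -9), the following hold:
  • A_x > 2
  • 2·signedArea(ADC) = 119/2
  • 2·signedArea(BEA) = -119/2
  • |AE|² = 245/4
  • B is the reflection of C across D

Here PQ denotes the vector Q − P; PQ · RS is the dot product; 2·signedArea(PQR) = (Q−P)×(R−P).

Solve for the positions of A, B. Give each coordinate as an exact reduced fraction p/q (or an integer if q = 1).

1. A_x = 5/2  [line -3·x + -7·y + -13/2 = 0 ∩ |AE|² = 245/4]
2. A_y = -2  [line -3·x + -7·y + -13/2 = 0 ∩ |AE|² = 245/4]
   → A = (5/2, -2)
3. B_x = 13  [B is the reflection of C across D]
4. B_y = 2  [B is the reflection of C across D]
   → B = (13, 2)

A = (5/2, -2)
B = (13, 2)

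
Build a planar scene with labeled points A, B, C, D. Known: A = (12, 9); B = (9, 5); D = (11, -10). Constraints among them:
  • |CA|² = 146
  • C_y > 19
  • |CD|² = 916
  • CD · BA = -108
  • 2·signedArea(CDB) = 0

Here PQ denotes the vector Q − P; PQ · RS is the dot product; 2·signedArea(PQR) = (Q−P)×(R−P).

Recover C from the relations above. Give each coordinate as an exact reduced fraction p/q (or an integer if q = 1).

C = (7, 20)

1. C_x = 7  [2·signedArea(CDB) = 0 ∩ CD · BA = -108]
2. C_y = 20  [2·signedArea(CDB) = 0 ∩ CD · BA = -108]
   → C = (7, 20)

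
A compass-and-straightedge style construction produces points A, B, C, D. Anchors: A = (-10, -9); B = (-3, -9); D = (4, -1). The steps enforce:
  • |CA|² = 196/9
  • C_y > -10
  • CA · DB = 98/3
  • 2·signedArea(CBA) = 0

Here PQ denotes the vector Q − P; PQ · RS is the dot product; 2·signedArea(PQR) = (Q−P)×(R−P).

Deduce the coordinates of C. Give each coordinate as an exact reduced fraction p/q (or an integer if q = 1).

1. C_x = -16/3  [2·signedArea(CBA) = 0 ∩ CA · DB = 98/3]
2. C_y = -9  [2·signedArea(CBA) = 0 ∩ CA · DB = 98/3]
   → C = (-16/3, -9)

C = (-16/3, -9)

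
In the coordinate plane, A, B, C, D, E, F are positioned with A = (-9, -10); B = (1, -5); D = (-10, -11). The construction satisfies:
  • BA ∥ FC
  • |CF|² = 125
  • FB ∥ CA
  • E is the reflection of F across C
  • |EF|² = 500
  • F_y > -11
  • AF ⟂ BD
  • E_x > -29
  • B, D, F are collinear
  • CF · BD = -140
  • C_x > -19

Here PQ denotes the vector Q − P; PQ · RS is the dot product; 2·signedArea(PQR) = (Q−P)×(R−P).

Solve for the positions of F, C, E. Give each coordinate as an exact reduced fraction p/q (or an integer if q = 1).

1. F_x = -1383/157  [B, D, F are collinear ∩ AF ⟂ BD]
2. F_y = -1625/157  [B, D, F are collinear ∩ AF ⟂ BD]
   → F = (-1383/157, -1625/157)
3. C_x = -2953/157  [FB ∥ CA ∩ BA ∥ FC]
4. C_y = -2410/157  [FB ∥ CA ∩ BA ∥ FC]
   → C = (-2953/157, -2410/157)
5. E_x = -4523/157  [E is the reflection of F across C]
6. E_y = -3195/157  [E is the reflection of F across C]
   → E = (-4523/157, -3195/157)

C = (-2953/157, -2410/157)
E = (-4523/157, -3195/157)
F = (-1383/157, -1625/157)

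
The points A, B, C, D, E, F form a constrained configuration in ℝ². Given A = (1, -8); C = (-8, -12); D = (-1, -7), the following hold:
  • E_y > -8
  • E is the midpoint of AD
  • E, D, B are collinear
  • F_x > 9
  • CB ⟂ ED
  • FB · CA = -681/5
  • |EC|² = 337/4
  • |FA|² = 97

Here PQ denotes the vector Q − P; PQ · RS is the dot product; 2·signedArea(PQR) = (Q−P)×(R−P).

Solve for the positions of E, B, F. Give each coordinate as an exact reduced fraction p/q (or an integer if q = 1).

1. E_x = 0  [E is the midpoint of AD]
2. E_y = -15/2  [E is the midpoint of AD]
   → E = (0, -15/2)
3. B_x = -23/5  [E, D, B are collinear ∩ CB ⟂ ED]
4. B_y = -26/5  [E, D, B are collinear ∩ CB ⟂ ED]
   → B = (-23/5, -26/5)
5. F_x = 10  [line -9·x + -4·y + 74 = 0 ∩ |FA|² = 97]
6. F_y = -4  [line -9·x + -4·y + 74 = 0 ∩ |FA|² = 97]
   → F = (10, -4)

B = (-23/5, -26/5)
E = (0, -15/2)
F = (10, -4)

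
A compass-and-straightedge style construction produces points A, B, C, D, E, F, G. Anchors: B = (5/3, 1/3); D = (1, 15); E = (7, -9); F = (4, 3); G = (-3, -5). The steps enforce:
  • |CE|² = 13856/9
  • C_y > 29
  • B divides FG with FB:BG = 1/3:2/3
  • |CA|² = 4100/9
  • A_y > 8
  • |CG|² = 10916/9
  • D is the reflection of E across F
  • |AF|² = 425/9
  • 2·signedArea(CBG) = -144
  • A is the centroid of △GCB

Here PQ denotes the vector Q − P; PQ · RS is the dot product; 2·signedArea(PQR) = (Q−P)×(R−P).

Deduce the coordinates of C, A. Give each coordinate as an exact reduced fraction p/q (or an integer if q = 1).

A = (-1/3, 25/3)
C = (1/3, 89/3)

1. C_x = 1/3  [line 16/3·x + -14/3·y + 410/3 = 0 ∩ |CG|² = 10916/9]
2. C_y = 89/3  [line 16/3·x + -14/3·y + 410/3 = 0 ∩ |CG|² = 10916/9]
   → C = (1/3, 89/3)
3. A_x = -1/3  [A is the centroid of △GCB]
4. A_y = 25/3  [A is the centroid of △GCB]
   → A = (-1/3, 25/3)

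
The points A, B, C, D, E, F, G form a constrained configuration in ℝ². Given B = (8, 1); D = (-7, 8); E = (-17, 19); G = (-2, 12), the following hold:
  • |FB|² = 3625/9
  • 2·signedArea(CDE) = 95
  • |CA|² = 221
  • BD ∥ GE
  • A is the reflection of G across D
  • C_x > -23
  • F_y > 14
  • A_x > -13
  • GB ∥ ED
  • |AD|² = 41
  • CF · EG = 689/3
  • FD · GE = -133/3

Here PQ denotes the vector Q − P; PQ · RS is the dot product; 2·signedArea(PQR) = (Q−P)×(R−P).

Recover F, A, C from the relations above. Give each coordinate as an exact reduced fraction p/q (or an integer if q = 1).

A = (-12, 4)
C = (-22, 15)
F = (-7, 43/3)

1. F_x = -7  [line 15·x + -7·y + 616/3 = 0 ∩ |FB|² = 3625/9]
2. F_y = 43/3  [line 15·x + -7·y + 616/3 = 0 ∩ |FB|² = 3625/9]
   → F = (-7, 43/3)
3. A_x = -12  [A is the reflection of G across D]
4. A_y = 4  [A is the reflection of G across D]
   → A = (-12, 4)
5. C_x = -22  [CF · EG = 689/3 ∩ 2·signedArea(CDE) = 95]
6. C_y = 15  [CF · EG = 689/3 ∩ 2·signedArea(CDE) = 95]
   → C = (-22, 15)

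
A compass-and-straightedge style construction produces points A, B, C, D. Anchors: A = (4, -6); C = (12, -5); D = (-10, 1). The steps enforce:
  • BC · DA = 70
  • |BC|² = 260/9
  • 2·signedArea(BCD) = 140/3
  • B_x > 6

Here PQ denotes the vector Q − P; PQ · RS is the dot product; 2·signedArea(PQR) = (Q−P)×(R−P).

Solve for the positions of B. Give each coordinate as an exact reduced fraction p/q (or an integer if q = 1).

B = (20/3, -17/3)

1. B_x = 20/3  [2·signedArea(BCD) = 140/3 ∩ BC · DA = 70]
2. B_y = -17/3  [2·signedArea(BCD) = 140/3 ∩ BC · DA = 70]
   → B = (20/3, -17/3)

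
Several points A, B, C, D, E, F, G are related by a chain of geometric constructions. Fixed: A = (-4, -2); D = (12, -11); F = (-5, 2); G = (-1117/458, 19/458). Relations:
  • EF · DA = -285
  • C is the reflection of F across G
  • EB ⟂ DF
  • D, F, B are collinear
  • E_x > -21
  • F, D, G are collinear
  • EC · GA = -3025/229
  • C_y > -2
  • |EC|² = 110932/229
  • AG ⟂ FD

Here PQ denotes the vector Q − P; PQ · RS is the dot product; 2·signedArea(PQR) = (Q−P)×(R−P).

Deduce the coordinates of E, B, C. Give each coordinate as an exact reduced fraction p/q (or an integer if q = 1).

B = (-3865/229, 2538/229)
C = (28/229, -439/229)
E = (-20, 7)

1. C_x = 28/229  [C is the reflection of F across G]
2. C_y = -439/229  [C is the reflection of F across G]
   → C = (28/229, -439/229)
3. E_x = -20  [EC · GA = -3025/229 ∩ EF · DA = -285]
4. E_y = 7  [EC · GA = -3025/229 ∩ EF · DA = -285]
   → E = (-20, 7)
5. B_x = -3865/229  [D, F, B are collinear ∩ EB ⟂ DF]
6. B_y = 2538/229  [D, F, B are collinear ∩ EB ⟂ DF]
   → B = (-3865/229, 2538/229)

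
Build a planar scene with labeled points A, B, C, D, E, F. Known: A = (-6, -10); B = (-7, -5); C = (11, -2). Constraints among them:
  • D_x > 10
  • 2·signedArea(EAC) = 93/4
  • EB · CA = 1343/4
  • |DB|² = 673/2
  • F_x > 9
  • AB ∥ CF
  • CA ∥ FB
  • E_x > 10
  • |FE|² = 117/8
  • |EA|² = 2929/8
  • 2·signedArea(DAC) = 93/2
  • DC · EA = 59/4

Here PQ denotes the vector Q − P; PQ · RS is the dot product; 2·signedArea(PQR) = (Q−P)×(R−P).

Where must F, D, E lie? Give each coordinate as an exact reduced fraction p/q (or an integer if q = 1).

D = (21/2, 1/2)
E = (43/4, -3/4)
F = (10, 3)

1. F_x = 10  [CA ∥ FB ∩ AB ∥ CF]
2. F_y = 3  [CA ∥ FB ∩ AB ∥ CF]
   → F = (10, 3)
3. D_x = 21/2  [line -8·x + 17·y + 151/2 = 0 ∩ |DB|² = 673/2]
4. D_y = 1/2  [line -8·x + 17·y + 151/2 = 0 ∩ |DB|² = 673/2]
   → D = (21/2, 1/2)
5. E_x = 43/4  [2·signedArea(EAC) = 93/4 ∩ EB · CA = 1343/4]
6. E_y = -3/4  [2·signedArea(EAC) = 93/4 ∩ EB · CA = 1343/4]
   → E = (43/4, -3/4)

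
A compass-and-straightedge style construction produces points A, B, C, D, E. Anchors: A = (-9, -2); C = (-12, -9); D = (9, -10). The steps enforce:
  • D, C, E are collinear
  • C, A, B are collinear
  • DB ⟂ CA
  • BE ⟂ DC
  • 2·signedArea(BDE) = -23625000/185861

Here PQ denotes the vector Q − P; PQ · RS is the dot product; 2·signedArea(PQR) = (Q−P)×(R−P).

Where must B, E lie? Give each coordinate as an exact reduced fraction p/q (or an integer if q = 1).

1. B_x = -264/29  [C, A, B are collinear ∩ DB ⟂ CA]
2. B_y = -65/29  [C, A, B are collinear ∩ DB ⟂ CA]
   → B = (-264/29, -65/29)
3. E_x = -60444/6409  [D, C, E are collinear ∩ BE ⟂ DC]
4. E_y = -58465/6409  [D, C, E are collinear ∩ BE ⟂ DC]
   → E = (-60444/6409, -58465/6409)

B = (-264/29, -65/29)
E = (-60444/6409, -58465/6409)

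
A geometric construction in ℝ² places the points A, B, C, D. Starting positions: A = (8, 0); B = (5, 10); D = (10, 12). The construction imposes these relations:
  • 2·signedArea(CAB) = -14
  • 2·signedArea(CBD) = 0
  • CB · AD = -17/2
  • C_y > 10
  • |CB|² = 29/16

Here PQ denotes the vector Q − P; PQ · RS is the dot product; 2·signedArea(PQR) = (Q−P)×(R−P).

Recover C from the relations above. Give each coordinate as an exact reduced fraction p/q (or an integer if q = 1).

1. C_x = 25/4  [2·signedArea(CBD) = 0 ∩ 2·signedArea(CAB) = -14]
2. C_y = 21/2  [2·signedArea(CBD) = 0 ∩ 2·signedArea(CAB) = -14]
   → C = (25/4, 21/2)

C = (25/4, 21/2)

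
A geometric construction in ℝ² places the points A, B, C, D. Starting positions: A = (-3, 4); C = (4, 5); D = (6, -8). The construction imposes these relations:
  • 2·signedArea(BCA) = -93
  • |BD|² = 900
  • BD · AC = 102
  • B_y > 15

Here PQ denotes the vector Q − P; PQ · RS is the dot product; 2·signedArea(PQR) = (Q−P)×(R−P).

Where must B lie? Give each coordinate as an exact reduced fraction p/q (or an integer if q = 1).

1. B_x = -12  [BD · AC = 102 ∩ 2·signedArea(BCA) = -93]
2. B_y = 16  [BD · AC = 102 ∩ 2·signedArea(BCA) = -93]
   → B = (-12, 16)

B = (-12, 16)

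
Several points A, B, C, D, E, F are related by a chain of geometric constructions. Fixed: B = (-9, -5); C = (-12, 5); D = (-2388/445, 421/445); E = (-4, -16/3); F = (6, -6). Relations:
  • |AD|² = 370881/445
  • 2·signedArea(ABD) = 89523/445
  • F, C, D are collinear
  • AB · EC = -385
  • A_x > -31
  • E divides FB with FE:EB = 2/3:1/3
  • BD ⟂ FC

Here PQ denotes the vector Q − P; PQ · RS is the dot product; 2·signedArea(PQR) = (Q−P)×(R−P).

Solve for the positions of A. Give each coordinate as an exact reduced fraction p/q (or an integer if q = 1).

1. A_x = -30  [AB · EC = -385 ∩ 2·signedArea(ABD) = 89523/445]
2. A_y = 16  [AB · EC = -385 ∩ 2·signedArea(ABD) = 89523/445]
   → A = (-30, 16)

A = (-30, 16)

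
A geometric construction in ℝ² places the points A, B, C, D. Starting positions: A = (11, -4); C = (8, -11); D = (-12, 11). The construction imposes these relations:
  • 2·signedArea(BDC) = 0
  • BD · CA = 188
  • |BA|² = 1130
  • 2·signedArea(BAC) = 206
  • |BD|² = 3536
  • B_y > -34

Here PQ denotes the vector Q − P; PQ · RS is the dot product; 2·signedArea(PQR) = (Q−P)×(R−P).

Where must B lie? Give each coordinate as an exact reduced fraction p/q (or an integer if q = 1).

B = (28, -33)

1. B_x = 28  [2·signedArea(BDC) = 0 ∩ BD · CA = 188]
2. B_y = -33  [2·signedArea(BDC) = 0 ∩ BD · CA = 188]
   → B = (28, -33)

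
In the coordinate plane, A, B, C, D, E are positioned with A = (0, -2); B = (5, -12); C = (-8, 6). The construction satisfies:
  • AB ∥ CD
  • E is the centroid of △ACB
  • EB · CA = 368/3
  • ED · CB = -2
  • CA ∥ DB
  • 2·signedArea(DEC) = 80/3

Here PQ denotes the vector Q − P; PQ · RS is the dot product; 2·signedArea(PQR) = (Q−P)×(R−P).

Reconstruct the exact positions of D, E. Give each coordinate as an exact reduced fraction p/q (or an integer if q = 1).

1. D_x = -3  [CA ∥ DB ∩ AB ∥ CD]
2. D_y = -4  [CA ∥ DB ∩ AB ∥ CD]
   → D = (-3, -4)
3. E_x = -1  [E is the centroid of △ACB]
4. E_y = -8/3  [E is the centroid of △ACB]
   → E = (-1, -8/3)

D = (-3, -4)
E = (-1, -8/3)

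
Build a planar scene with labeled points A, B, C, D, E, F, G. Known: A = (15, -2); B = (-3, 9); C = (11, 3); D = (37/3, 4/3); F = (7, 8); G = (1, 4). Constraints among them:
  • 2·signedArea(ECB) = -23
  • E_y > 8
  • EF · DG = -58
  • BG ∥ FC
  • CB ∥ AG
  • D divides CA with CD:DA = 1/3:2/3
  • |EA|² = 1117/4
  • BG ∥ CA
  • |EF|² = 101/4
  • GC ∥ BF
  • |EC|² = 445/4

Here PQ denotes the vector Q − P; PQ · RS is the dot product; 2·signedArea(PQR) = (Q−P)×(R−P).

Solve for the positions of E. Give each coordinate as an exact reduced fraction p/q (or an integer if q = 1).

E = (2, 17/2)

1. E_x = 2  [EF · DG = -58 ∩ 2·signedArea(ECB) = -23]
2. E_y = 17/2  [EF · DG = -58 ∩ 2·signedArea(ECB) = -23]
   → E = (2, 17/2)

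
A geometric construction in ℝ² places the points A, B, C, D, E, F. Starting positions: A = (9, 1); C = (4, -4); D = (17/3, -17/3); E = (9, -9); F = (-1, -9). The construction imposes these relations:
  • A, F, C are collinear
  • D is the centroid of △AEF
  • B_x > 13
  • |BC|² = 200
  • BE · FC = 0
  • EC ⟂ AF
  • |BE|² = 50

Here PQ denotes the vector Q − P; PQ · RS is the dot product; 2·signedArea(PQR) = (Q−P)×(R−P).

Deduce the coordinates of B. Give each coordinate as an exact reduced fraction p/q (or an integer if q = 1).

1. B_x = 14  [line -5·x + -5·y + 0 = 0 ∩ |BE|² = 50]
2. B_y = -14  [line -5·x + -5·y + 0 = 0 ∩ |BE|² = 50]
   → B = (14, -14)

B = (14, -14)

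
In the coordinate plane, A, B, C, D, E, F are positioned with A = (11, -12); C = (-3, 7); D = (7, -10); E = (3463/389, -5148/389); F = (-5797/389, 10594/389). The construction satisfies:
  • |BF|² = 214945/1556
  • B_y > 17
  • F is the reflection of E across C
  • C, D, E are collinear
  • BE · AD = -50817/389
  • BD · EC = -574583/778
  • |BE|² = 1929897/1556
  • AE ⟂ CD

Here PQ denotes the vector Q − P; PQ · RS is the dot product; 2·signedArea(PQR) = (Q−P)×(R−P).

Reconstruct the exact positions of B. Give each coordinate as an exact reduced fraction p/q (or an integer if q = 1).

B = (-3278/389, 13557/778)

1. B_x = -3278/389  [BD · EC = -574583/778 ∩ BE · AD = -50817/389]
2. B_y = 13557/778  [BD · EC = -574583/778 ∩ BE · AD = -50817/389]
   → B = (-3278/389, 13557/778)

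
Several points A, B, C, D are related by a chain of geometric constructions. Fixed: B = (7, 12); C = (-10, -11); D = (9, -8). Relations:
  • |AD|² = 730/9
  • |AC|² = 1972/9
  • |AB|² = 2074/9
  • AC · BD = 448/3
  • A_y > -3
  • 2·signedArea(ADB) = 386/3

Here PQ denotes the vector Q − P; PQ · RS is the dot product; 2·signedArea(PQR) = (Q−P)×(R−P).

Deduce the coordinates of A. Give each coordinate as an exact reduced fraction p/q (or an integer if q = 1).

A = (2, -7/3)

1. A_x = 2  [2·signedArea(ADB) = 386/3 ∩ AC · BD = 448/3]
2. A_y = -7/3  [2·signedArea(ADB) = 386/3 ∩ AC · BD = 448/3]
   → A = (2, -7/3)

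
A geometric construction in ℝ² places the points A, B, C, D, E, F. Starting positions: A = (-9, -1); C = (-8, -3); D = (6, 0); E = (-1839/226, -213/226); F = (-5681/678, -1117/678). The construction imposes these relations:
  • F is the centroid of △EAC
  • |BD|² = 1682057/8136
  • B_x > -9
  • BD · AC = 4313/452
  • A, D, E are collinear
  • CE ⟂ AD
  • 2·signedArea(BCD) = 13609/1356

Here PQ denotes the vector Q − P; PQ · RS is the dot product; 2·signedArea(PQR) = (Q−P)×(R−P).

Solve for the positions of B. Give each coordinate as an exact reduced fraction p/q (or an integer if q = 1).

1. B_x = -11105/1356  [2·signedArea(BCD) = 13609/1356 ∩ BD · AC = 4313/452]
2. B_y = -3151/1356  [2·signedArea(BCD) = 13609/1356 ∩ BD · AC = 4313/452]
   → B = (-11105/1356, -3151/1356)

B = (-11105/1356, -3151/1356)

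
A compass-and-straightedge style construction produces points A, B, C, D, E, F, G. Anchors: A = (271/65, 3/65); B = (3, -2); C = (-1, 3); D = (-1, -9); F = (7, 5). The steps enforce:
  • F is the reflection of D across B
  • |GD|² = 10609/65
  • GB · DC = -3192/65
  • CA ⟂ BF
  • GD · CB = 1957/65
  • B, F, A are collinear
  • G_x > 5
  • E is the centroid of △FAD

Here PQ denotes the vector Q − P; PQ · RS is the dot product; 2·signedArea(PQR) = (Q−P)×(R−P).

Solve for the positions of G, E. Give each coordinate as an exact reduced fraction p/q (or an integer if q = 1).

E = (661/195, -257/195)
G = (347/65, 136/65)

1. G_x = 347/65  [GD · CB = 1957/65 ∩ GB · DC = -3192/65]
2. G_y = 136/65  [GD · CB = 1957/65 ∩ GB · DC = -3192/65]
   → G = (347/65, 136/65)
3. E_x = 661/195  [E is the centroid of △FAD]
4. E_y = -257/195  [E is the centroid of △FAD]
   → E = (661/195, -257/195)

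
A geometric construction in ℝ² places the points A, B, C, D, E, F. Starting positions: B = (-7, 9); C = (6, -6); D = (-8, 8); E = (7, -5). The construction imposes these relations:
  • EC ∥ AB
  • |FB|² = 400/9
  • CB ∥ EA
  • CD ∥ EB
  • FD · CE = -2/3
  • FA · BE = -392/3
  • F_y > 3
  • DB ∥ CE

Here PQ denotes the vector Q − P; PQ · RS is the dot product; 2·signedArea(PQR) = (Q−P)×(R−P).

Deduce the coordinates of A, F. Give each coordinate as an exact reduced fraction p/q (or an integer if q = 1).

1. A_x = -6  [EC ∥ AB ∩ CB ∥ EA]
2. A_y = 10  [EC ∥ AB ∩ CB ∥ EA]
   → A = (-6, 10)
3. F_x = -3  [FA · BE = -392/3 ∩ FD · CE = -2/3]
4. F_y = 11/3  [FA · BE = -392/3 ∩ FD · CE = -2/3]
   → F = (-3, 11/3)

A = (-6, 10)
F = (-3, 11/3)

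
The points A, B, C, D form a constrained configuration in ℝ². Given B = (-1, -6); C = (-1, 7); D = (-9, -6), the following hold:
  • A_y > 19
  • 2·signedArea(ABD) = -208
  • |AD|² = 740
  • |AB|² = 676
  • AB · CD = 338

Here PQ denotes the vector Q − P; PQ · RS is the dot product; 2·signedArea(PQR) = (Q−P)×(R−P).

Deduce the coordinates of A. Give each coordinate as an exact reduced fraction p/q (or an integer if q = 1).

A = (-1, 20)

1. A_x = -1  [AB · CD = 338 ∩ 2·signedArea(ABD) = -208]
2. A_y = 20  [AB · CD = 338 ∩ 2·signedArea(ABD) = -208]
   → A = (-1, 20)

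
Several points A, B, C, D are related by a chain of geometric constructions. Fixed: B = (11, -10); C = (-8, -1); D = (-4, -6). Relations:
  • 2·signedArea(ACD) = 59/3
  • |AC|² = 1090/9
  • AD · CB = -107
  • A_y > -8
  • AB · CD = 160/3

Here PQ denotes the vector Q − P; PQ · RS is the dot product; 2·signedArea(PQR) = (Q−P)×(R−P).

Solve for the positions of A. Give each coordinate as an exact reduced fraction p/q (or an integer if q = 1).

A = (1, -22/3)

1. A_x = 1  [AB · CD = 160/3 ∩ 2·signedArea(ACD) = 59/3]
2. A_y = -22/3  [AB · CD = 160/3 ∩ 2·signedArea(ACD) = 59/3]
   → A = (1, -22/3)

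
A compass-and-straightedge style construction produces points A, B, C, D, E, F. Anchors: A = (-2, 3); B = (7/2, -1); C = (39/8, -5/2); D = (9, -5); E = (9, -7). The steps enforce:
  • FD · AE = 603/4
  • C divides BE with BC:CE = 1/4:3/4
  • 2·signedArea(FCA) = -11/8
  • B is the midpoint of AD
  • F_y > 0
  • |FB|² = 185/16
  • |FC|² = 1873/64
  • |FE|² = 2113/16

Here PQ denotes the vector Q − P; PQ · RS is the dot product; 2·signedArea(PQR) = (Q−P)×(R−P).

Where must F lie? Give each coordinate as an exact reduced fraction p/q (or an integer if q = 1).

F = (3/4, 1)

1. F_x = 3/4  [2·signedArea(FCA) = -11/8 ∩ FD · AE = 603/4]
2. F_y = 1  [2·signedArea(FCA) = -11/8 ∩ FD · AE = 603/4]
   → F = (3/4, 1)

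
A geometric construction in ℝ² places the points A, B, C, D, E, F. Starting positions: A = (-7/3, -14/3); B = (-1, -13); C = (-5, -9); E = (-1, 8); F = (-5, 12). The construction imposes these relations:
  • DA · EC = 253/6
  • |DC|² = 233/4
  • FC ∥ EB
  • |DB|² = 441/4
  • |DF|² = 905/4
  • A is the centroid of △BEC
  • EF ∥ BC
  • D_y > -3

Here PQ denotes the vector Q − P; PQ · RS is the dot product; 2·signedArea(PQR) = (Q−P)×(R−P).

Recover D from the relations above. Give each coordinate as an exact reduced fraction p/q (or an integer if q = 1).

1. D_x = -1  [line 4·x + 17·y + 93/2 = 0 ∩ |DB|² = 441/4]
2. D_y = -5/2  [line 4·x + 17·y + 93/2 = 0 ∩ |DB|² = 441/4]
   → D = (-1, -5/2)

D = (-1, -5/2)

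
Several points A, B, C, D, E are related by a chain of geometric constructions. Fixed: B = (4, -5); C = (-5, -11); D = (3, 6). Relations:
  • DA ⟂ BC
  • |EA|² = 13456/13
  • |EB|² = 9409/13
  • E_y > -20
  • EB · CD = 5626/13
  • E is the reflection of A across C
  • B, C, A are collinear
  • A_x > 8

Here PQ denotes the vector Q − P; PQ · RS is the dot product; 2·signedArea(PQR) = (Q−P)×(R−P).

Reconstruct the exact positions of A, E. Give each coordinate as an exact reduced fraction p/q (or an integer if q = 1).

A = (109/13, -27/13)
E = (-239/13, -259/13)

1. A_x = 109/13  [B, C, A are collinear ∩ DA ⟂ BC]
2. A_y = -27/13  [B, C, A are collinear ∩ DA ⟂ BC]
   → A = (109/13, -27/13)
3. E_x = -239/13  [E is the reflection of A across C]
4. E_y = -259/13  [E is the reflection of A across C]
   → E = (-239/13, -259/13)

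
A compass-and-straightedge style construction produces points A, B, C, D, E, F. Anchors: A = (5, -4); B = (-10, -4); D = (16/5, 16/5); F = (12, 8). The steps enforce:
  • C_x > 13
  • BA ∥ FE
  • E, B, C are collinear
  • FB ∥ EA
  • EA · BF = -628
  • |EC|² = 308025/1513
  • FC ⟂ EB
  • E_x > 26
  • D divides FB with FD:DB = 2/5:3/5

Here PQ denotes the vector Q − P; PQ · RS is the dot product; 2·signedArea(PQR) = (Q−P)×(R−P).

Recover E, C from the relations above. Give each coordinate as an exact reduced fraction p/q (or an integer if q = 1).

C = (20316/1513, 5444/1513)
E = (27, 8)

1. E_x = 27  [FB ∥ EA ∩ BA ∥ FE]
2. E_y = 8  [FB ∥ EA ∩ BA ∥ FE]
   → E = (27, 8)
3. C_x = 20316/1513  [E, B, C are collinear ∩ FC ⟂ EB]
4. C_y = 5444/1513  [E, B, C are collinear ∩ FC ⟂ EB]
   → C = (20316/1513, 5444/1513)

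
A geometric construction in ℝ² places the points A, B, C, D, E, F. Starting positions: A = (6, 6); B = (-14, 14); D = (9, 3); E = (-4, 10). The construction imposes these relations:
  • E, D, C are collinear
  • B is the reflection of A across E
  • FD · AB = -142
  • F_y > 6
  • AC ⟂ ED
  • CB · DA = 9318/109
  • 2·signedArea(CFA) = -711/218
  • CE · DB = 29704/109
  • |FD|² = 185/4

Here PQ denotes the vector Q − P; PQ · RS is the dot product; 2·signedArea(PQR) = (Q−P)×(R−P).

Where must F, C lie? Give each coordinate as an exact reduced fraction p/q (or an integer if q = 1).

1. F_x = 7/2  [line 20·x + -8·y + -14 = 0 ∩ |FD|² = 185/4]
2. F_y = 7  [line 20·x + -8·y + -14 = 0 ∩ |FD|² = 185/4]
   → F = (7/2, 7)
3. C_x = 591/109  [E, D, C are collinear ∩ AC ⟂ ED]
4. C_y = 537/109  [E, D, C are collinear ∩ AC ⟂ ED]
   → C = (591/109, 537/109)

C = (591/109, 537/109)
F = (7/2, 7)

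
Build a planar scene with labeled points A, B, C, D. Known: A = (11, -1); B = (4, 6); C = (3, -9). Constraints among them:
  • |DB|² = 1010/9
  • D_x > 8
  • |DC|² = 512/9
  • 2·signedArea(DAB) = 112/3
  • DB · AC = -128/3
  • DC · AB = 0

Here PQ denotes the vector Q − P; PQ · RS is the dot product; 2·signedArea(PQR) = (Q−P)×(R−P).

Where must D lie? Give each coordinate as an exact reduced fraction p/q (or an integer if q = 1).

1. D_x = 25/3  [DC · AB = 0 ∩ DB · AC = -128/3]
2. D_y = -11/3  [DC · AB = 0 ∩ DB · AC = -128/3]
   → D = (25/3, -11/3)

D = (25/3, -11/3)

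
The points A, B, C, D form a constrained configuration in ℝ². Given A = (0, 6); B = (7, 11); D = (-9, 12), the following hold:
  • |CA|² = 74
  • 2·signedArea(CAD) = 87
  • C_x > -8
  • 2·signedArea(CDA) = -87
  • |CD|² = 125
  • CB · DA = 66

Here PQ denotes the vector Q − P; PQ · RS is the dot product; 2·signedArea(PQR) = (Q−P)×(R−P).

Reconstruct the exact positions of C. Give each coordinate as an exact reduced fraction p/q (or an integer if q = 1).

C = (-7, 1)

1. C_x = -7  [2·signedArea(CDA) = -87 ∩ CB · DA = 66]
2. C_y = 1  [2·signedArea(CDA) = -87 ∩ CB · DA = 66]
   → C = (-7, 1)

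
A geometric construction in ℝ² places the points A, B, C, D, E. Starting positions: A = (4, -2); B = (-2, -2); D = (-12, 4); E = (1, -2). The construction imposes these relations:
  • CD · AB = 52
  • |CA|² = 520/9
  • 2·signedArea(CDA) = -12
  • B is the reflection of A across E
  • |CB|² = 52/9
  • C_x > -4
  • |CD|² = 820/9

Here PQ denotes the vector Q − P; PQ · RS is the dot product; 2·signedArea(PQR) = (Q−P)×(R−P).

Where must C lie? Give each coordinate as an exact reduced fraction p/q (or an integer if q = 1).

C = (-10/3, 0)

1. C_x = -10/3  [CD · AB = 52 ∩ 2·signedArea(CDA) = -12]
2. C_y = 0  [CD · AB = 52 ∩ 2·signedArea(CDA) = -12]
   → C = (-10/3, 0)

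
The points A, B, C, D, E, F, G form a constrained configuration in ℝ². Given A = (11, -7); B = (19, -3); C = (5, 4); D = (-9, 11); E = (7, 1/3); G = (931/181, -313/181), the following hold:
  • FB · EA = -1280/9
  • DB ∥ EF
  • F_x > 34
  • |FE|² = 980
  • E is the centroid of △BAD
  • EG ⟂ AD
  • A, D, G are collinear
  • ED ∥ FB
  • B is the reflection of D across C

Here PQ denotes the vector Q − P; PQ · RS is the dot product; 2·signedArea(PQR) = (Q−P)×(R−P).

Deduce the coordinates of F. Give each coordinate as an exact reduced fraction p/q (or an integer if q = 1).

1. F_x = 35  [ED ∥ FB ∩ DB ∥ EF]
2. F_y = -41/3  [ED ∥ FB ∩ DB ∥ EF]
   → F = (35, -41/3)

F = (35, -41/3)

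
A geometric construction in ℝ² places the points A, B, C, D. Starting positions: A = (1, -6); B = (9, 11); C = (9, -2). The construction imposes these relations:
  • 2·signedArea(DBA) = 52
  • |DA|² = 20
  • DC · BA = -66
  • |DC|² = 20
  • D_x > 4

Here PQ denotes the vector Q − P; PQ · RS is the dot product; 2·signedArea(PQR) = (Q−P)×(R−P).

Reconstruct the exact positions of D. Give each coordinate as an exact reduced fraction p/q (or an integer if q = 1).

1. D_x = 5  [2·signedArea(DBA) = 52 ∩ DC · BA = -66]
2. D_y = -4  [2·signedArea(DBA) = 52 ∩ DC · BA = -66]
   → D = (5, -4)

D = (5, -4)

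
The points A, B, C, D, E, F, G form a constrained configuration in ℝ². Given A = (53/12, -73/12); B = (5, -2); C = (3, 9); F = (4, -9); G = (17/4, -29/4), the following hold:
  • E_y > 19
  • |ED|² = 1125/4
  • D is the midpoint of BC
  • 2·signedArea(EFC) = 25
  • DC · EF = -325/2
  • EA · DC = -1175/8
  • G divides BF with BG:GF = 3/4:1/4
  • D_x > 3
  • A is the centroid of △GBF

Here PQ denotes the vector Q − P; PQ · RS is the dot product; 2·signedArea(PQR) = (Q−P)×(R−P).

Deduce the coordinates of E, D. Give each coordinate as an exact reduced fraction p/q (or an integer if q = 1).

1. D_x = 4  [D is the midpoint of BC]
2. D_y = 7/2  [D is the midpoint of BC]
   → D = (4, 7/2)
3. E_x = 1  [EA · DC = -1175/8 ∩ 2·signedArea(EFC) = 25]
4. E_y = 20  [EA · DC = -1175/8 ∩ 2·signedArea(EFC) = 25]
   → E = (1, 20)

D = (4, 7/2)
E = (1, 20)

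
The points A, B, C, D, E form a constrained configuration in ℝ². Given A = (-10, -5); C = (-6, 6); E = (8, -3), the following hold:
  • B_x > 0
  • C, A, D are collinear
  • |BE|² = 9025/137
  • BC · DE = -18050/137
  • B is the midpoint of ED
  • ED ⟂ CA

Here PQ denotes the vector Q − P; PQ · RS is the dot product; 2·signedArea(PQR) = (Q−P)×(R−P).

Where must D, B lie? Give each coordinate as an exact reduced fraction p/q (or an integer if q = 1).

1. D_x = -994/137  [C, A, D are collinear ∩ ED ⟂ CA]
2. D_y = 349/137  [C, A, D are collinear ∩ ED ⟂ CA]
   → D = (-994/137, 349/137)
3. B_x = 51/137  [B is the midpoint of ED]
4. B_y = -31/137  [B is the midpoint of ED]
   → B = (51/137, -31/137)

B = (51/137, -31/137)
D = (-994/137, 349/137)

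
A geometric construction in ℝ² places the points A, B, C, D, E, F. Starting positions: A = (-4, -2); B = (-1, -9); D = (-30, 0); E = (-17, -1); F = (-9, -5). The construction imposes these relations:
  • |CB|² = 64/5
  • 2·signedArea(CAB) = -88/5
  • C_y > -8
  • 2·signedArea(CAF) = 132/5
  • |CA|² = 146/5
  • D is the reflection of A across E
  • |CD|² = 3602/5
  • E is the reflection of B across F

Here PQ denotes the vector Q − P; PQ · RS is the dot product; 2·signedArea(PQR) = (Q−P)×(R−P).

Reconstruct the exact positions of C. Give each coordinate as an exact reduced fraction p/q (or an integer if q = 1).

1. C_x = -21/5  [2·signedArea(CAB) = -88/5 ∩ 2·signedArea(CAF) = 132/5]
2. C_y = -37/5  [2·signedArea(CAB) = -88/5 ∩ 2·signedArea(CAF) = 132/5]
   → C = (-21/5, -37/5)

C = (-21/5, -37/5)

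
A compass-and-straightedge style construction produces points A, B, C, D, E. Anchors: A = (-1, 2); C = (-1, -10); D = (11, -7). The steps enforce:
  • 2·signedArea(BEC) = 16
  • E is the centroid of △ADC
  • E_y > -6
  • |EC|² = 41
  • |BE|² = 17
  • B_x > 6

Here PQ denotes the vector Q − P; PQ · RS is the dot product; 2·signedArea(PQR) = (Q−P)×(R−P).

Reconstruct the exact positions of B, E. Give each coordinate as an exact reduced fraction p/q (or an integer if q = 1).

B = (7, -4)
E = (3, -5)

1. E_x = 3  [E is the centroid of △ADC]
2. E_y = -5  [E is the centroid of △ADC]
   → E = (3, -5)
3. B_x = 7  [line 5·x + -4·y + -51 = 0 ∩ |BE|² = 17]
4. B_y = -4  [line 5·x + -4·y + -51 = 0 ∩ |BE|² = 17]
   → B = (7, -4)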